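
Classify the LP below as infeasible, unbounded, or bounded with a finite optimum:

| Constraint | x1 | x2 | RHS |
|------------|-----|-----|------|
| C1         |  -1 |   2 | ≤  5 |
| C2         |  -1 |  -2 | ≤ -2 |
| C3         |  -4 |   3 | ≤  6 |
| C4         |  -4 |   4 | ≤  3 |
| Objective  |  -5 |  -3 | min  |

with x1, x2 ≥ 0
Feasible point: (1, 1) satisfies every constraint, so the LP is feasible.
Direction d = (1, 0): for each constraint row a, a·d ≤ 0 —
  (-1)(1) + (2)(0) = -1 ≤ 0
  (-1)(1) + (-2)(0) = -1 ≤ 0
  (-4)(1) + (3)(0) = -4 ≤ 0
  (-4)(1) + (4)(0) = -4 ≤ 0
and d ≥ 0, so (1, 1) + t·d stays feasible for every t ≥ 0. Along this ray z = -5x1 - 3x2 changes by -5 per unit t, so z → −∞.

Unbounded: there is a feasible ray along which z → −∞.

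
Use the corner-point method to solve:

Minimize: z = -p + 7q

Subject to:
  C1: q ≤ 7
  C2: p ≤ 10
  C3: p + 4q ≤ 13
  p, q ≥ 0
p = 10, q = 0, z = -10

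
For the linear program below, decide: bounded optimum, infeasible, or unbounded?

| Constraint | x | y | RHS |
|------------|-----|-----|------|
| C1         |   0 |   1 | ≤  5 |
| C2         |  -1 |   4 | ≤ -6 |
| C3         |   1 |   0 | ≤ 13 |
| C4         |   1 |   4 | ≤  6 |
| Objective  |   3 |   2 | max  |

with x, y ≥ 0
The point (6, 0) satisfies every constraint, so the LP is feasible; the constraints give x ≤ 13 and y ≤ 5, which with x, y ≥ 0 keep the feasible region inside a bounded box. A feasible, bounded LP attains a finite optimum at a vertex.

Evaluating z = 3x + 2y at each vertex:
  (6, 0): z = 18

The LP has an optimal solution: (6, 0) with z = 18.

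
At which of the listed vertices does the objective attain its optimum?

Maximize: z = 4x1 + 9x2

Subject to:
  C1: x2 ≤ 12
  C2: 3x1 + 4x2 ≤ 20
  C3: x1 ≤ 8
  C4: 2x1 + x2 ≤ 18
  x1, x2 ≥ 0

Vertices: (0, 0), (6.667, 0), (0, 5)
Evaluating z = 4x1 + 9x2 at each vertex:
  (0, 0): z = 0
  (6.667, 0): z = 26.67
  (0, 5): z = 45

The largest value is z = 45, attained at (0, 5).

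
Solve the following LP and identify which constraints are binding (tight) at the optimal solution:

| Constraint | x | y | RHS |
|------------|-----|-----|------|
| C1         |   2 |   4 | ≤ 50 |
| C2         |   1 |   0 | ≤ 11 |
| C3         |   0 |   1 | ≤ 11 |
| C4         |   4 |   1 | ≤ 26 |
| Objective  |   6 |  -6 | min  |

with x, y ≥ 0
Optimal: x = 0, y = 11
Binding: C3, x ≥ 0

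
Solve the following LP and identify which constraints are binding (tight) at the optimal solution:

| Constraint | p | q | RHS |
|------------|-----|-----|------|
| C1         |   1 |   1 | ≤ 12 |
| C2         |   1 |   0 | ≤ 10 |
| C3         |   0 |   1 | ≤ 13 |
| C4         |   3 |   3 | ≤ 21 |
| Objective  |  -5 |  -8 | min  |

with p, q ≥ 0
Optimal: p = 0, q = 7
Slack at optimum:
  C1: slack = 5
  C2: slack = 10
  C3: slack = 6
  C4: slack = 0 (binding)
  p ≥ 0: p = 0 (binding)
  q ≥ 0: q = 7
Binding constraints: C4, p ≥ 0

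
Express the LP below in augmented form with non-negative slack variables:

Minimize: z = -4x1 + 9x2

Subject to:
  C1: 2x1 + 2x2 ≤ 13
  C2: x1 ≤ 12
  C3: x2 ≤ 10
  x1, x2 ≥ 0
min z = -4x1 + 9x2

s.t.
  2x1 + 2x2 + s1 = 13
  x1 + s2 = 12
  x2 + s3 = 10
  x1, x2, s1, s2, s3 ≥ 0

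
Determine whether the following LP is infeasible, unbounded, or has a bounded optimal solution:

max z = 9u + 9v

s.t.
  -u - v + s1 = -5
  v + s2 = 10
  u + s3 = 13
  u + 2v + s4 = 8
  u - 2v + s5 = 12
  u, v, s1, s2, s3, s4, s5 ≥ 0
The point (8, 0) satisfies every constraint, so the LP is feasible; the constraints give u ≤ 13 and v ≤ 10, which with u, v ≥ 0 keep the feasible region inside a bounded box. A feasible, bounded LP attains a finite optimum at a vertex.

Evaluating z = 9u + 9v at each vertex:
  (5, 0): z = 45
  (8, 0): z = 72
  (2, 3): z = 45

The LP has an optimal solution: (8, 0) with z = 72.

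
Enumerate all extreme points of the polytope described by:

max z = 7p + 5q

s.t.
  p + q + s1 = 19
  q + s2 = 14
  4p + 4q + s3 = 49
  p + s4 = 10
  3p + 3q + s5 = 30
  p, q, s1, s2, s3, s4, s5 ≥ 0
Each vertex is the intersection of two constraint boundaries that also satisfies all remaining constraints:
  p = 0 and q = 0 → (0, 0)
  p = 10 and 3p + 3q = 30 → (10, 0)
  3p + 3q = 30 and p = 0 → (0, 10)

Vertices: (0, 0), (10, 0), (0, 10)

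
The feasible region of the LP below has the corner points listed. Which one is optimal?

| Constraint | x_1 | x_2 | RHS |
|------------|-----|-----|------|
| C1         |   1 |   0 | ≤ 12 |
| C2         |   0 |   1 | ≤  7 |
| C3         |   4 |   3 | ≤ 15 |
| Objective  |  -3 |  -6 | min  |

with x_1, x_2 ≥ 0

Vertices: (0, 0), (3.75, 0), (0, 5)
Evaluating z = -3x_1 - 6x_2 at each vertex:
  (0, 0): z = 0
  (3.75, 0): z = -11.25
  (0, 5): z = -30

The smallest value is z = -30, attained at (0, 5).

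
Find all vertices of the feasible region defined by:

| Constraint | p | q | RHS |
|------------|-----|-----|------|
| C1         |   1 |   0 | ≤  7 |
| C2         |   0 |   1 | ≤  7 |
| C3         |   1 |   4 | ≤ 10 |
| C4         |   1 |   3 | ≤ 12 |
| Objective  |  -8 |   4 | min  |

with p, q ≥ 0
Each vertex is the intersection of two constraint boundaries that also satisfies all remaining constraints:
  p = 0 and q = 0 → (0, 0)
  p = 7 and q = 0 → (7, 0)
  p = 7 and p + 4q = 10 → (7, 0.75)
  p + 4q = 10 and p = 0 → (0, 2.5)

Vertices: (0, 0), (7, 0), (7, 0.75), (0, 2.5)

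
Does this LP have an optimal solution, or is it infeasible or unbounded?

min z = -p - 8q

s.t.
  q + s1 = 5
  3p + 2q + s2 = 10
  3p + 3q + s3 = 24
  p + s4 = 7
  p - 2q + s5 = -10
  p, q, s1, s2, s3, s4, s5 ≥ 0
The point (0, 5) satisfies every constraint, so the LP is feasible; the constraints give p ≤ 7 and q ≤ 5, which with p, q ≥ 0 keep the feasible region inside a bounded box. A feasible, bounded LP attains a finite optimum at a vertex.

The LP has an optimal solution: (0, 5) with z = -40.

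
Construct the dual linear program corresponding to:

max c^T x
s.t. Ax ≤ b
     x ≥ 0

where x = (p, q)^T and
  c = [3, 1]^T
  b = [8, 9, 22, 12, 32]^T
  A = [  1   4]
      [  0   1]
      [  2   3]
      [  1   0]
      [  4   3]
Minimize: z = 8y1 + 9y2 + 22y3 + 12y4 + 32y5

Subject to:
  C1: -y1 - 2y3 - y4 - 4y5 ≤ -3
  C2: -4y1 - y2 - 3y3 - 3y5 ≤ -1
  y1, y2, y3, y4, y5 ≥ 0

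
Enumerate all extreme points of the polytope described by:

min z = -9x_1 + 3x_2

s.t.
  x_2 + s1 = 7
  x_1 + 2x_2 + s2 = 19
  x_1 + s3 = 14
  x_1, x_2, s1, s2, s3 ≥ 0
Each vertex is the intersection of two constraint boundaries that also satisfies all remaining constraints:
  x_1 = 0 and x_2 = 0 → (0, 0)
  x_1 = 14 and x_2 = 0 → (14, 0)
  x_1 + 2x_2 = 19 and x_1 = 14 → (14, 2.5)
  x_2 = 7 and x_1 + 2x_2 = 19 → (5, 7)
  x_2 = 7 and x_1 = 0 → (0, 7)

Vertices: (0, 0), (14, 0), (14, 2.5), (5, 7), (0, 7)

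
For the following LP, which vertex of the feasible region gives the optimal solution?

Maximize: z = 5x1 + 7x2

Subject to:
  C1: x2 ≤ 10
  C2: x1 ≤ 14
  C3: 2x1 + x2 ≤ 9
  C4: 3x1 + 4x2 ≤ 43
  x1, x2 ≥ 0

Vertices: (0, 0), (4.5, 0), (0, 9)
(0, 9) with z = 63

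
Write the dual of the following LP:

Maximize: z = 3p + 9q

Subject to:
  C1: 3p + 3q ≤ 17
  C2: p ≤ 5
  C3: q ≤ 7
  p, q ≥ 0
Minimize: z = 17y1 + 5y2 + 7y3

Subject to:
  C1: -3y1 - y2 ≤ -3
  C2: -3y1 - y3 ≤ -9
  y1, y2, y3 ≥ 0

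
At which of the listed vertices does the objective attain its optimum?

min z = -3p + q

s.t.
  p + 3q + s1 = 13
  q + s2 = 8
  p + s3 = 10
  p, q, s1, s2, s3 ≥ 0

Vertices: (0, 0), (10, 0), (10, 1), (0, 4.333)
(10, 0) with z = -30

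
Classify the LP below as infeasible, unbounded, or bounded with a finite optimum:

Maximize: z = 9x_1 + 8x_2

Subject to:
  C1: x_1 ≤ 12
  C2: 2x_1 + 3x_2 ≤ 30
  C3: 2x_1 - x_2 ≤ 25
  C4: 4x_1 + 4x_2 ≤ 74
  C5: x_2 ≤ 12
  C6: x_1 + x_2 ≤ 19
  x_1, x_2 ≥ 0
The point (12, 2) satisfies every constraint, so the LP is feasible; the constraints give x_1 ≤ 12 and x_2 ≤ 12, which with x_1, x_2 ≥ 0 keep the feasible region inside a bounded box. A feasible, bounded LP attains a finite optimum at a vertex.

Bounded optimum: z* = 124 at (12, 2).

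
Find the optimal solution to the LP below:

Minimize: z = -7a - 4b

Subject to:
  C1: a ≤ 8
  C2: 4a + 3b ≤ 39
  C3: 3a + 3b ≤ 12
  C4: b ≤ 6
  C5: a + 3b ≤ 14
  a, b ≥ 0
Each vertex is the intersection of two constraint boundaries that also satisfies all remaining constraints:
  a = 0 and b = 0 → (0, 0)
  3a + 3b = 12 and b = 0 → (4, 0)
  3a + 3b = 12 and a = 0 → (0, 4)

Evaluating z = -7a - 4b at each vertex:
  (0, 0): z = 0
  (4, 0): z = -28
  (0, 4): z = -16

The minimum is at (4, 0) with z = -28.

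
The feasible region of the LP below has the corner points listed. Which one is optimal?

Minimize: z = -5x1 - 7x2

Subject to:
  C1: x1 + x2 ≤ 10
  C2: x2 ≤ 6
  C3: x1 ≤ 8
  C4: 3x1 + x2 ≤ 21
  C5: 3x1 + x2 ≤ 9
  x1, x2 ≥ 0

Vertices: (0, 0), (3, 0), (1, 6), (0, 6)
(1, 6) with z = -47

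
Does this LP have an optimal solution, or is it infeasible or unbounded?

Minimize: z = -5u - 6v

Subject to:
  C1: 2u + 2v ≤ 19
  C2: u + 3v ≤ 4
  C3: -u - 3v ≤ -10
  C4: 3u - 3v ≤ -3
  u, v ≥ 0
C2 requires u + 3v ≤ 4, while C3 (-u - 3v ≤ -10) is equivalent to u + 3v ≥ 10. Together they would need 10 ≤ u + 3v ≤ 4, which is impossible since 10 > 4. No point satisfies all constraints.

Infeasible — the constraint set is empty.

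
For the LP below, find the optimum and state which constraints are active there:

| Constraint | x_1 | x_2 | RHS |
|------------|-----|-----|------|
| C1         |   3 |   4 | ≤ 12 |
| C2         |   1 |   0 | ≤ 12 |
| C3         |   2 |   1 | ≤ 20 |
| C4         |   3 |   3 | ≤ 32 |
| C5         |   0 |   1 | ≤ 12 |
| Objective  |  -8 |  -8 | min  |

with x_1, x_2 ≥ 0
Optimal: x_1 = 4, x_2 = 0
Slack at optimum:
  C1: slack = 0 (binding)
  C2: slack = 8
  C3: slack = 12
  C4: slack = 20
  C5: slack = 12
  x_1 ≥ 0: x_1 = 4
  x_2 ≥ 0: x_2 = 0 (binding)
Binding constraints: C1, x_2 ≥ 0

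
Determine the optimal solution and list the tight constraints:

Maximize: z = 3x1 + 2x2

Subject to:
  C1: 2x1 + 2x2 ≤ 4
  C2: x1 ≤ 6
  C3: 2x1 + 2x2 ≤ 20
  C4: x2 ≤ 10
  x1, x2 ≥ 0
Optimal: x1 = 2, x2 = 0
Slack at optimum:
  C1: slack = 0 (binding)
  C2: slack = 4
  C3: slack = 16
  C4: slack = 10
  x1 ≥ 0: x1 = 2
  x2 ≥ 0: x2 = 0 (binding)
Binding constraints: C1, x2 ≥ 0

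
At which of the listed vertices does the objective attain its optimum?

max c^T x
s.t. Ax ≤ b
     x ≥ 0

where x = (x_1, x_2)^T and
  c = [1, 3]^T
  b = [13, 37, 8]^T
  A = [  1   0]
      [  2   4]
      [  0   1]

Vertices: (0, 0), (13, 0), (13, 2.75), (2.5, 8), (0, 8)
Evaluating z = x_1 + 3x_2 at each vertex:
  (0, 0): z = 0
  (13, 0): z = 13
  (13, 2.75): z = 21.25
  (2.5, 8): z = 26.5
  (0, 8): z = 24

The largest value is z = 26.5, attained at (2.5, 8).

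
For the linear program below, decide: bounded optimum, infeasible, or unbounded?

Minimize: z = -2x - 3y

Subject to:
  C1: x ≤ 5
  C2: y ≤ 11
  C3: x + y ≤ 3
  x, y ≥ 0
The point (0, 3) satisfies every constraint, so the LP is feasible; the constraints give x ≤ 5 and y ≤ 11, which with x, y ≥ 0 keep the feasible region inside a bounded box. A feasible, bounded LP attains a finite optimum at a vertex.

Bounded optimum: z* = -9 at (0, 3).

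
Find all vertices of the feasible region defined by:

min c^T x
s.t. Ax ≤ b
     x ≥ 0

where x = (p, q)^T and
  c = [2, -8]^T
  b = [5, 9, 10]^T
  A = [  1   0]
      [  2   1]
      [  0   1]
Each vertex is the intersection of two constraint boundaries that also satisfies all remaining constraints:
  p = 0 and q = 0 → (0, 0)
  2p + q = 9 and q = 0 → (4.5, 0)
  2p + q = 9 and p = 0 → (0, 9)

Vertices: (0, 0), (4.5, 0), (0, 9)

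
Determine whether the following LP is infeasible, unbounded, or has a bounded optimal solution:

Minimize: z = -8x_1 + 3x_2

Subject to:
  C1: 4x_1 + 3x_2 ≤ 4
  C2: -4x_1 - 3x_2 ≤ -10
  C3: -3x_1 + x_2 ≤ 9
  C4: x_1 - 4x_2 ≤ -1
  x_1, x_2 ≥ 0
C1 requires 4x_1 + 3x_2 ≤ 4, while C2 (-4x_1 - 3x_2 ≤ -10) is equivalent to 4x_1 + 3x_2 ≥ 10. Together they would need 10 ≤ 4x_1 + 3x_2 ≤ 4, which is impossible since 10 > 4. No point satisfies all constraints.

Infeasible — the constraint set is empty.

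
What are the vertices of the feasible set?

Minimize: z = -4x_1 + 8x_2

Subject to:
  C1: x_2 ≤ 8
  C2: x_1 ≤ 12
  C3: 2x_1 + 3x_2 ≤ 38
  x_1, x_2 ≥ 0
Each vertex is the intersection of two constraint boundaries that also satisfies all remaining constraints:
  x_1 = 0 and x_2 = 0 → (0, 0)
  x_1 = 12 and x_2 = 0 → (12, 0)
  x_1 = 12 and 2x_1 + 3x_2 = 38 → (12, 4.667)
  x_2 = 8 and 2x_1 + 3x_2 = 38 → (7, 8)
  x_2 = 8 and x_1 = 0 → (0, 8)

Vertices: (0, 0), (12, 0), (12, 4.667), (7, 8), (0, 8)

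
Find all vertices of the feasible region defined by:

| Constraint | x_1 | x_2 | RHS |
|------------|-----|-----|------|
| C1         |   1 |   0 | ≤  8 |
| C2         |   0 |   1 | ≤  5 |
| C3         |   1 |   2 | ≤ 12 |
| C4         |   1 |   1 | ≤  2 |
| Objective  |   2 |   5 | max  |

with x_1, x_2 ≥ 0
Each vertex is the intersection of two constraint boundaries that also satisfies all remaining constraints:
  x_1 = 0 and x_2 = 0 → (0, 0)
  x_1 + x_2 = 2 and x_2 = 0 → (2, 0)
  x_1 + x_2 = 2 and x_1 = 0 → (0, 2)

Vertices: (0, 0), (2, 0), (0, 2)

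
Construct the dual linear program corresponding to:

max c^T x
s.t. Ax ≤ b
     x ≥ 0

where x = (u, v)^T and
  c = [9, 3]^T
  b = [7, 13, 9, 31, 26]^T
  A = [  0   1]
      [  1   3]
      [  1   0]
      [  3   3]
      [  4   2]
Minimize: z = 7y1 + 13y2 + 9y3 + 31y4 + 26y5

Subject to:
  C1: -y2 - y3 - 3y4 - 4y5 ≤ -9
  C2: -y1 - 3y2 - 3y4 - 2y5 ≤ -3
  y1, y2, y3, y4, y5 ≥ 0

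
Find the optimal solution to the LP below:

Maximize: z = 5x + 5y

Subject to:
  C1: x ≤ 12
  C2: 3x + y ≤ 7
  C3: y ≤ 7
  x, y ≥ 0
Each vertex is the intersection of two constraint boundaries that also satisfies all remaining constraints:
  x = 0 and y = 0 → (0, 0)
  3x + y = 7 and y = 0 → (2.333, 0)
  3x + y = 7 and y = 7 → (0, 7)

Evaluating z = 5x + 5y at each vertex:
  (0, 0): z = 0
  (2.333, 0): z = 11.67
  (0, 7): z = 35

The maximum is at (0, 7) with z = 35.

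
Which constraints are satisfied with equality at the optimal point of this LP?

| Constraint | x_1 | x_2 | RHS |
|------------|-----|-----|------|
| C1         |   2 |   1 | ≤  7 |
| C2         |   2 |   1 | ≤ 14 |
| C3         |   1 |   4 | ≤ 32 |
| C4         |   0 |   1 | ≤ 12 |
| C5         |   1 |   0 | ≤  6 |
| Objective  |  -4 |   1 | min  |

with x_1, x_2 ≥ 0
Optimal: x_1 = 3.5, x_2 = 0
Binding: C1, x_2 ≥ 0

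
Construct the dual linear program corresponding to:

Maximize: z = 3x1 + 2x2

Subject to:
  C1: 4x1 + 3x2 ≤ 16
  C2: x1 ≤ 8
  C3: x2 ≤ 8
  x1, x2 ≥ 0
Minimize: z = 16y1 + 8y2 + 8y3

Subject to:
  C1: -4y1 - y2 ≤ -3
  C2: -3y1 - y3 ≤ -2
  y1, y2, y3 ≥ 0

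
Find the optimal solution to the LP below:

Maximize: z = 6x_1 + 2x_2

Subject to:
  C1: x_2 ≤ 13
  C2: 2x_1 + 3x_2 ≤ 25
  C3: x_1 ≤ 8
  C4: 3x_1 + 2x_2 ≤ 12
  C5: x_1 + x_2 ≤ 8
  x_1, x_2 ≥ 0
Each vertex is the intersection of two constraint boundaries that also satisfies all remaining constraints:
  x_1 = 0 and x_2 = 0 → (0, 0)
  3x_1 + 2x_2 = 12 and x_2 = 0 → (4, 0)
  3x_1 + 2x_2 = 12 and x_1 = 0 → (0, 6)

Evaluating z = 6x_1 + 2x_2 at each vertex:
  (0, 0): z = 0
  (4, 0): z = 24
  (0, 6): z = 12

The maximum is at (4, 0) with z = 24.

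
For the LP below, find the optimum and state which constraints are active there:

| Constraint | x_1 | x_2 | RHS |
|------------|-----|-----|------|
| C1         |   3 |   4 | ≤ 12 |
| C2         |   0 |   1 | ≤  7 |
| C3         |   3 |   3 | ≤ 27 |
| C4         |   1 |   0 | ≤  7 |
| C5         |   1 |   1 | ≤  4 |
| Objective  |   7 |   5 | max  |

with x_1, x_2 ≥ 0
Optimal: x_1 = 4, x_2 = 0
Binding: C1, C5, x_2 ≥ 0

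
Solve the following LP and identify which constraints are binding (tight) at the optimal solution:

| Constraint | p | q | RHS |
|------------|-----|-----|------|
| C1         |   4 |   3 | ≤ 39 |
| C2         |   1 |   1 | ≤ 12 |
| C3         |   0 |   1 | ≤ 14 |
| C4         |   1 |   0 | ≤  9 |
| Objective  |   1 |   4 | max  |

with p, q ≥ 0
Optimal: p = 0, q = 12
Binding: C2, p ≥ 0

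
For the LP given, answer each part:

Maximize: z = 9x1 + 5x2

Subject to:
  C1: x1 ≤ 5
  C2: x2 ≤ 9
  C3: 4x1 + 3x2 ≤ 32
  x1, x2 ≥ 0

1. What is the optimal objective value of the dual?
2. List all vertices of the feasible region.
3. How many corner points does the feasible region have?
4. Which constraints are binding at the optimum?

1. 65 (by strong duality, equal to the primal optimum)
2. (0, 0), (5, 0), (5, 4), (1.25, 9), (0, 9)
3. 5
4. C1, C3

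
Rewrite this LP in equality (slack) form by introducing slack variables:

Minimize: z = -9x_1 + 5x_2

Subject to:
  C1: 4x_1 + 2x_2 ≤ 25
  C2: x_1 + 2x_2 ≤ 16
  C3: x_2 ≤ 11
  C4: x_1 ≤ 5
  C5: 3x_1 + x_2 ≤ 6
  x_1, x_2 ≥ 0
min z = -9x_1 + 5x_2

s.t.
  4x_1 + 2x_2 + s1 = 25
  x_1 + 2x_2 + s2 = 16
  x_2 + s3 = 11
  x_1 + s4 = 5
  3x_1 + x_2 + s5 = 6
  x_1, x_2, s1, s2, s3, s4, s5 ≥ 0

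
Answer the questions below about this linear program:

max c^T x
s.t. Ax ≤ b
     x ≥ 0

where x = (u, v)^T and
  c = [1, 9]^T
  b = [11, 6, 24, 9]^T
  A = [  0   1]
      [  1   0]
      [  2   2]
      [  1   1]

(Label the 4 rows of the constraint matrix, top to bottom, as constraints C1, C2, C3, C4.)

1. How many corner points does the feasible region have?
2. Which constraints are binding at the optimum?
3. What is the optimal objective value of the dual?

1. 4
2. C4, u ≥ 0
3. 81 (by strong duality, equal to the primal optimum)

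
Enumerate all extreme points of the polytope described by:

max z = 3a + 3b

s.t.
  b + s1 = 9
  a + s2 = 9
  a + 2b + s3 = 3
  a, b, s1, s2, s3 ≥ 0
Each vertex is the intersection of two constraint boundaries that also satisfies all remaining constraints:
  a = 0 and b = 0 → (0, 0)
  a + 2b = 3 and b = 0 → (3, 0)
  a + 2b = 3 and a = 0 → (0, 1.5)

Vertices: (0, 0), (3, 0), (0, 1.5)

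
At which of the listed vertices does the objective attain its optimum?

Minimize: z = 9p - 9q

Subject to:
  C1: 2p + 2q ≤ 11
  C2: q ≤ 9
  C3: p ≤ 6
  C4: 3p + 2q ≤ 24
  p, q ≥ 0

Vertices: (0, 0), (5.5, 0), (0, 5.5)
Evaluating z = 9p - 9q at each vertex:
  (0, 0): z = 0
  (5.5, 0): z = 49.5
  (0, 5.5): z = -49.5

The smallest value is z = -49.5, attained at (0, 5.5).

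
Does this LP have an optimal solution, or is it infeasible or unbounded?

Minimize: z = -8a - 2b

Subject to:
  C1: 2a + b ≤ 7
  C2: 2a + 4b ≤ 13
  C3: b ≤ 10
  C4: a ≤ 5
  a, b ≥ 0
The point (3.5, 0) satisfies every constraint, so the LP is feasible; the constraints give a ≤ 5 and b ≤ 10, which with a, b ≥ 0 keep the feasible region inside a bounded box. A feasible, bounded LP attains a finite optimum at a vertex.

Evaluating z = -8a - 2b at each vertex:
  (0, 0): z = 0
  (3.5, 0): z = -28
  (2.5, 2): z = -24
  (0, 3.25): z = -6.5

Bounded optimum: z* = -28 at (3.5, 0).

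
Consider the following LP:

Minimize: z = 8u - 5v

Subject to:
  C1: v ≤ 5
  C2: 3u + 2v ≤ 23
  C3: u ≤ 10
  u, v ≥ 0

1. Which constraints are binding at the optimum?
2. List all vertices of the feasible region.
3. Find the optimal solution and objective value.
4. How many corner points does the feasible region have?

1. C1, u ≥ 0
2. (0, 0), (7.667, 0), (4.333, 5), (0, 5)
3. u = 0, v = 5, z = -25
4. 4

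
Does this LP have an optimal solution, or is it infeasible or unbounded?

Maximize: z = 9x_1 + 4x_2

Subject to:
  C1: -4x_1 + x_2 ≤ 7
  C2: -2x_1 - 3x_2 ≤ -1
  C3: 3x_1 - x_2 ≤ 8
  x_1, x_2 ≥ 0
Feasible point: (0, 1) satisfies every constraint, so the LP is feasible.
Direction d = (1, 4): for each constraint row a, a·d ≤ 0 —
  (-4)(1) + (1)(4) = 0 ≤ 0
  (-2)(1) + (-3)(4) = -14 ≤ 0
  (3)(1) + (-1)(4) = -1 ≤ 0
and d ≥ 0, so (0, 1) + t·d stays feasible for every t ≥ 0. Along this ray z = 9x_1 + 4x_2 changes by 25 per unit t, so z → +∞.

Unbounded: there is a feasible ray along which z → +∞.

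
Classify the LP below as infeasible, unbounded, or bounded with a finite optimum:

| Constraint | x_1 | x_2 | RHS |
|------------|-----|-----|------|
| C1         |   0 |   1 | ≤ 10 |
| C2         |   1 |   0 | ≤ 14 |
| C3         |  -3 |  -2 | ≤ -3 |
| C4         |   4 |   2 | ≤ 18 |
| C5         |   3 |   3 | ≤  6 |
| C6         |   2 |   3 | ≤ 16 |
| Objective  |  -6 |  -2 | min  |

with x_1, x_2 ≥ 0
The point (2, 0) satisfies every constraint, so the LP is feasible; the constraints give x_1 ≤ 14 and x_2 ≤ 10, which with x_1, x_2 ≥ 0 keep the feasible region inside a bounded box. A feasible, bounded LP attains a finite optimum at a vertex.

Evaluating z = -6x_1 - 2x_2 at each vertex:
  (1, 0): z = -6
  (2, 0): z = -12
  (0, 2): z = -4
  (0, 1.5): z = -3

Bounded optimum: z* = -12 at (2, 0).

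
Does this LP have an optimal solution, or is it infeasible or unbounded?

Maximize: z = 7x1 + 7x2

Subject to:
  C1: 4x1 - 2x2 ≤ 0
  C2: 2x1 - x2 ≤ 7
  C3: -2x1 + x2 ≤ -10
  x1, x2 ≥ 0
C2 requires 2x1 - x2 ≤ 7, while C3 (-2x1 + x2 ≤ -10) is equivalent to 2x1 - x2 ≥ 10. Together they would need 10 ≤ 2x1 - x2 ≤ 7, which is impossible since 10 > 7. No point satisfies all constraints.

Infeasible: no point satisfies all constraints simultaneously.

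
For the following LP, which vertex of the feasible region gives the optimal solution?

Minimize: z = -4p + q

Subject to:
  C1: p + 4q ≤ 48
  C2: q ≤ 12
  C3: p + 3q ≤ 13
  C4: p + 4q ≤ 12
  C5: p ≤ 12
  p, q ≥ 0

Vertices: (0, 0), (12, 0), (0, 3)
(12, 0) with z = -48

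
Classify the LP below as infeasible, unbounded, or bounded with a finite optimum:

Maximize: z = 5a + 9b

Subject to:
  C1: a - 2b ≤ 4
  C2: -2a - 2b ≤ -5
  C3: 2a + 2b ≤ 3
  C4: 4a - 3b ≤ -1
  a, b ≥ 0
C3 requires 2a + 2b ≤ 3, while C2 (-2a - 2b ≤ -5) is equivalent to 2a + 2b ≥ 5. Together they would need 5 ≤ 2a + 2b ≤ 3, which is impossible since 5 > 3. No point satisfies all constraints.

Infeasible — the constraint set is empty.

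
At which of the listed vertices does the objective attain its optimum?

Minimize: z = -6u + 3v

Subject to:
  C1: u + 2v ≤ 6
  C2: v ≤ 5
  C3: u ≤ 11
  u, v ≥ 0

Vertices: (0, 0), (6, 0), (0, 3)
(6, 0) with z = -36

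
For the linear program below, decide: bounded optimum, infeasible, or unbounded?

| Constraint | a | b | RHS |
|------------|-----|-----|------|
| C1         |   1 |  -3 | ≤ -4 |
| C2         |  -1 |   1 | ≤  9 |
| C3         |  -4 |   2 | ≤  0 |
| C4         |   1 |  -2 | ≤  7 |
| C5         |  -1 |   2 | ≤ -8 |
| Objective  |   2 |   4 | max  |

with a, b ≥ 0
C4 requires a - 2b ≤ 7, while C5 (-a + 2b ≤ -8) is equivalent to a - 2b ≥ 8. Together they would need 8 ≤ a - 2b ≤ 7, which is impossible since 8 > 7. No point satisfies all constraints.

Infeasible — the constraint set is empty.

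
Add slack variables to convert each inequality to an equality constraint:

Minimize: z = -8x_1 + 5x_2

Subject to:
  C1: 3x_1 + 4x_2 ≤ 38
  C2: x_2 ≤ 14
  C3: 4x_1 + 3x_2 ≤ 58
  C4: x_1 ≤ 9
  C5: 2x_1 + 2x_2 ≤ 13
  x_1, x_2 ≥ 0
min z = -8x_1 + 5x_2

s.t.
  3x_1 + 4x_2 + s1 = 38
  x_2 + s2 = 14
  4x_1 + 3x_2 + s3 = 58
  x_1 + s4 = 9
  2x_1 + 2x_2 + s5 = 13
  x_1, x_2, s1, s2, s3, s4, s5 ≥ 0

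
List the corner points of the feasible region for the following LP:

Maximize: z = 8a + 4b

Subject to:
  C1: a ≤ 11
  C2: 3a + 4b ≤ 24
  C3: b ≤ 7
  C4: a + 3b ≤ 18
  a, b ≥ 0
Each vertex is the intersection of two constraint boundaries that also satisfies all remaining constraints:
  a = 0 and b = 0 → (0, 0)
  3a + 4b = 24 and b = 0 → (8, 0)
  3a + 4b = 24 and a + 3b = 18 → (0, 6)

Vertices: (0, 0), (8, 0), (0, 6)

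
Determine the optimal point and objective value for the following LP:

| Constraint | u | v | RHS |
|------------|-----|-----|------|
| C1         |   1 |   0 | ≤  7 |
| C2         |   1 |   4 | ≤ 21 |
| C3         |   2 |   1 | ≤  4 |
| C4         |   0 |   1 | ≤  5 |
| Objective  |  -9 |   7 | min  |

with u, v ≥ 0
u = 2, v = 0, z = -18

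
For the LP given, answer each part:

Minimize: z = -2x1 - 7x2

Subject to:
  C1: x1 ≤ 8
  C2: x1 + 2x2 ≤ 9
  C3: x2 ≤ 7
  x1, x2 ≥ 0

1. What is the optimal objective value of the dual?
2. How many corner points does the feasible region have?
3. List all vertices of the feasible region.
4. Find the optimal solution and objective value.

1. -31.5 (by strong duality, equal to the primal optimum)
2. 4
3. (0, 0), (8, 0), (8, 0.5), (0, 4.5)
4. x1 = 0, x2 = 4.5, z = -31.5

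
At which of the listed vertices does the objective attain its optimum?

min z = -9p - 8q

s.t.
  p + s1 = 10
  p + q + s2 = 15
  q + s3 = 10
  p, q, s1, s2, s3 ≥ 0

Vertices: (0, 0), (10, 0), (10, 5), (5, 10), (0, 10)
(10, 5) with z = -130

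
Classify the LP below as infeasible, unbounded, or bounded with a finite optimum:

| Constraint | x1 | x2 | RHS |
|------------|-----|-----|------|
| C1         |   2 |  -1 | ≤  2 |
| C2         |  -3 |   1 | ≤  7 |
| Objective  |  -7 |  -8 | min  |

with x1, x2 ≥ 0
Feasible point: (0, 0) satisfies every constraint, so the LP is feasible.
Direction d = (1, 2): for each constraint row a, a·d ≤ 0 —
  (2)(1) + (-1)(2) = 0 ≤ 0
  (-3)(1) + (1)(2) = -1 ≤ 0
and d ≥ 0, so (0, 0) + t·d stays feasible for every t ≥ 0. Along this ray z = -7x1 - 8x2 changes by -23 per unit t, so z → −∞.

Unbounded: there is a feasible ray along which z → −∞.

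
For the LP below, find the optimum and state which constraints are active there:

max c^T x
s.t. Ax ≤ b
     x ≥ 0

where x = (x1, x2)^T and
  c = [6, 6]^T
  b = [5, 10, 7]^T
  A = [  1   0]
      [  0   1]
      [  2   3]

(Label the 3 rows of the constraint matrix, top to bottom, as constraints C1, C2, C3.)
Optimal: x1 = 3.5, x2 = 0
Binding: C3, x2 ≥ 0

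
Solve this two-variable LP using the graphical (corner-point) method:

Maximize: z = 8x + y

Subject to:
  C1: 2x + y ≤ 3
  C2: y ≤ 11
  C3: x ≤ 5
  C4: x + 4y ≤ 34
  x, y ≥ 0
Each vertex is the intersection of two constraint boundaries that also satisfies all remaining constraints:
  x = 0 and y = 0 → (0, 0)
  2x + y = 3 and y = 0 → (1.5, 0)
  2x + y = 3 and x = 0 → (0, 3)

Evaluating z = 8x + y at each vertex:
  (0, 0): z = 0
  (1.5, 0): z = 12
  (0, 3): z = 3

The maximum is at (1.5, 0) with z = 12.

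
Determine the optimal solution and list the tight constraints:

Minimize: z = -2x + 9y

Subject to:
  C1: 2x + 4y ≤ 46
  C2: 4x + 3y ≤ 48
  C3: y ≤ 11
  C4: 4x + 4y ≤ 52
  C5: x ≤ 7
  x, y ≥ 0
Optimal: x = 7, y = 0
Binding: C5, y ≥ 0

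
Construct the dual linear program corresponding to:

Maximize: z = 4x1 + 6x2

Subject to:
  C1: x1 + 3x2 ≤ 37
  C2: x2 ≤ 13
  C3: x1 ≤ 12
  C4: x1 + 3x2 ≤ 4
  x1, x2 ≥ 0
Minimize: z = 37y1 + 13y2 + 12y3 + 4y4

Subject to:
  C1: -y1 - y3 - y4 ≤ -4
  C2: -3y1 - y2 - 3y4 ≤ -6
  y1, y2, y3, y4 ≥ 0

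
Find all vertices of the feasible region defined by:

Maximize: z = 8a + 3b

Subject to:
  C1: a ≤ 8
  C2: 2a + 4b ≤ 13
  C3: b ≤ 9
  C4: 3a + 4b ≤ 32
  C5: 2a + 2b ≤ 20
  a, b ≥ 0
Each vertex is the intersection of two constraint boundaries that also satisfies all remaining constraints:
  a = 0 and b = 0 → (0, 0)
  2a + 4b = 13 and b = 0 → (6.5, 0)
  2a + 4b = 13 and a = 0 → (0, 3.25)

Vertices: (0, 0), (6.5, 0), (0, 3.25)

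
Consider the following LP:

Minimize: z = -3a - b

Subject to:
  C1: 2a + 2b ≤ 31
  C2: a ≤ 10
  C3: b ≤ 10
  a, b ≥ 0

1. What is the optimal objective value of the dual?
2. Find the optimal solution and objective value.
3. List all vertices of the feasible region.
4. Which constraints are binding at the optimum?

1. -35.5 (by strong duality, equal to the primal optimum)
2. a = 10, b = 5.5, z = -35.5
3. (0, 0), (10, 0), (10, 5.5), (5.5, 10), (0, 10)
4. C1, C2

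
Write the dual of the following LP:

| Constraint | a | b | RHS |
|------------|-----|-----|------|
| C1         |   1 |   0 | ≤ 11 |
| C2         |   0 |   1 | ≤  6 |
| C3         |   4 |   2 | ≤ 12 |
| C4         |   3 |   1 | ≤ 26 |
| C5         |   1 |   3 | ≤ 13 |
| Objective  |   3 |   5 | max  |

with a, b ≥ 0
Minimize: z = 11y1 + 6y2 + 12y3 + 26y4 + 13y5

Subject to:
  C1: -y1 - 4y3 - 3y4 - y5 ≤ -3
  C2: -y2 - 2y3 - y4 - 3y5 ≤ -5
  y1, y2, y3, y4, y5 ≥ 0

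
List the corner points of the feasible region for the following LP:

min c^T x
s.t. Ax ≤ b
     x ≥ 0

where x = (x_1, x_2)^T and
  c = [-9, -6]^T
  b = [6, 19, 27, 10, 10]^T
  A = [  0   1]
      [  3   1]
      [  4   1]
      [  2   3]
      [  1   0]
Each vertex is the intersection of two constraint boundaries that also satisfies all remaining constraints:
  x_1 = 0 and x_2 = 0 → (0, 0)
  2x_1 + 3x_2 = 10 and x_2 = 0 → (5, 0)
  2x_1 + 3x_2 = 10 and x_1 = 0 → (0, 3.333)

Vertices: (0, 0), (5, 0), (0, 3.333)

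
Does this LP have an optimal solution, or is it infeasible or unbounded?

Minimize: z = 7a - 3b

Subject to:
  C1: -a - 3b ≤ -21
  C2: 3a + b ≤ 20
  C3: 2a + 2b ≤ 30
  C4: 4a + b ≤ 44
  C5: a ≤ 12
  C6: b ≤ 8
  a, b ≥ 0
The point (0, 8) satisfies every constraint, so the LP is feasible; the constraints give a ≤ 12 and b ≤ 8, which with a, b ≥ 0 keep the feasible region inside a bounded box. A feasible, bounded LP attains a finite optimum at a vertex.

Evaluating z = 7a - 3b at each vertex:
  (0, 7): z = -21
  (4.875, 5.375): z = 18
  (4, 8): z = 4
  (0, 8): z = -24

The LP has an optimal solution: (0, 8) with z = -24.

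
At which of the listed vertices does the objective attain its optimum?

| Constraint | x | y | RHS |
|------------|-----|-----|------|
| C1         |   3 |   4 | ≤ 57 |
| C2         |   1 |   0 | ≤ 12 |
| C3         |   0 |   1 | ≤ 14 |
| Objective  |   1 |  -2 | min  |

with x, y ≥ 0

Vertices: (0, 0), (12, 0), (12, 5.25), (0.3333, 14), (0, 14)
Evaluating z = x - 2y at each vertex:
  (0, 0): z = 0
  (12, 0): z = 12
  (12, 5.25): z = 1.5
  (0.3333, 14): z = -27.67
  (0, 14): z = -28

The smallest value is z = -28, attained at (0, 14).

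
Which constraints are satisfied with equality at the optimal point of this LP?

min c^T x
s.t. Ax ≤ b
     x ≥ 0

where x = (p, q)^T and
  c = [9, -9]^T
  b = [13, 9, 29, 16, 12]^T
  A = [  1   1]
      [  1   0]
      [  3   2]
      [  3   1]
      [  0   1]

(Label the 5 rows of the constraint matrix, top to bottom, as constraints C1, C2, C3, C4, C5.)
Optimal: p = 0, q = 12
Slack at optimum:
  C1: slack = 1
  C2: slack = 9
  C3: slack = 5
  C4: slack = 4
  C5: slack = 0 (binding)
  p ≥ 0: p = 0 (binding)
  q ≥ 0: q = 12
Binding constraints: C5, p ≥ 0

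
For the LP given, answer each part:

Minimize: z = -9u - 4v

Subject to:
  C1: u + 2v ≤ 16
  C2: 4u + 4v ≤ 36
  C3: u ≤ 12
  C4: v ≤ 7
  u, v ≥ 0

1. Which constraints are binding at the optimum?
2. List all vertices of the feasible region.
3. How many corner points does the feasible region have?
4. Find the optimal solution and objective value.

1. C2, v ≥ 0
2. (0, 0), (9, 0), (2, 7), (0, 7)
3. 4
4. u = 9, v = 0, z = -81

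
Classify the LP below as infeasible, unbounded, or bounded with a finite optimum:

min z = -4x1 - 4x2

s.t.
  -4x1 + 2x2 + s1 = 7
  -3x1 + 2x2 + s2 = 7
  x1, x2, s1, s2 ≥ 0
Feasible point: (0, 0) satisfies every constraint, so the LP is feasible.
Direction d = (1, 0): for each constraint row a, a·d ≤ 0 —
  (-4)(1) + (2)(0) = -4 ≤ 0
  (-3)(1) + (2)(0) = -3 ≤ 0
and d ≥ 0, so (0, 0) + t·d stays feasible for every t ≥ 0. Along this ray z = -4x1 - 4x2 changes by -4 per unit t, so z → −∞.

Unbounded — the objective can decrease without bound over the feasible region.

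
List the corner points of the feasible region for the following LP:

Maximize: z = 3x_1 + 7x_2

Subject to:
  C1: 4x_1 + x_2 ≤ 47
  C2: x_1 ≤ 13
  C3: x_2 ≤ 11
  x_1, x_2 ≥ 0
Each vertex is the intersection of two constraint boundaries that also satisfies all remaining constraints:
  x_1 = 0 and x_2 = 0 → (0, 0)
  4x_1 + x_2 = 47 and x_2 = 0 → (11.75, 0)
  4x_1 + x_2 = 47 and x_2 = 11 → (9, 11)
  x_2 = 11 and x_1 = 0 → (0, 11)

Vertices: (0, 0), (11.75, 0), (9, 11), (0, 11)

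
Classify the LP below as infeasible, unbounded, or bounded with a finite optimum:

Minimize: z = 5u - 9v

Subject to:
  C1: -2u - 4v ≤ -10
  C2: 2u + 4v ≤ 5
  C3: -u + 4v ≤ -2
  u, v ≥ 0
C2 requires 2u + 4v ≤ 5, while C1 (-2u - 4v ≤ -10) is equivalent to 2u + 4v ≥ 10. Together they would need 10 ≤ 2u + 4v ≤ 5, which is impossible since 10 > 5. No point satisfies all constraints.

Infeasible — the constraint set is empty.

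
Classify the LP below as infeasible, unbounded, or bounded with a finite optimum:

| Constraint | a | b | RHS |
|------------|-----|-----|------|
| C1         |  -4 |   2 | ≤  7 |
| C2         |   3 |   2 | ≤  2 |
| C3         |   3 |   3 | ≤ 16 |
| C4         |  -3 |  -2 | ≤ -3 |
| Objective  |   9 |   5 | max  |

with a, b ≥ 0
C2 requires 3a + 2b ≤ 2, while C4 (-3a - 2b ≤ -3) is equivalent to 3a + 2b ≥ 3. Together they would need 3 ≤ 3a + 2b ≤ 2, which is impossible since 3 > 2. No point satisfies all constraints.

Infeasible: no point satisfies all constraints simultaneously.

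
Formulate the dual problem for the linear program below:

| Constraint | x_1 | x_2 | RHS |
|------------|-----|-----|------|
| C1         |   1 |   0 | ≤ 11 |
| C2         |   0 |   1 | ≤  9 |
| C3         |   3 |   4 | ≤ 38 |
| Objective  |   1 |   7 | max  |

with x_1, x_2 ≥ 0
Minimize: z = 11y1 + 9y2 + 38y3

Subject to:
  C1: -y1 - 3y3 ≤ -1
  C2: -y2 - 4y3 ≤ -7
  y1, y2, y3 ≥ 0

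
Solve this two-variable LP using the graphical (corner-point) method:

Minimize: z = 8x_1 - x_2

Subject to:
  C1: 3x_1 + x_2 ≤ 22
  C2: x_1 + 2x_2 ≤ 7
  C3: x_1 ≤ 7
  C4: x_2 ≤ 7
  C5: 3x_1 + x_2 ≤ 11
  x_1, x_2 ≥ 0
Each vertex is the intersection of two constraint boundaries that also satisfies all remaining constraints:
  x_1 = 0 and x_2 = 0 → (0, 0)
  3x_1 + x_2 = 11 and x_2 = 0 → (3.667, 0)
  x_1 + 2x_2 = 7 and 3x_1 + x_2 = 11 → (3, 2)
  x_1 + 2x_2 = 7 and x_1 = 0 → (0, 3.5)

Evaluating z = 8x_1 - x_2 at each vertex:
  (0, 0): z = 0
  (3.667, 0): z = 29.33
  (3, 2): z = 22
  (0, 3.5): z = -3.5

The minimum is at (0, 3.5) with z = -3.5.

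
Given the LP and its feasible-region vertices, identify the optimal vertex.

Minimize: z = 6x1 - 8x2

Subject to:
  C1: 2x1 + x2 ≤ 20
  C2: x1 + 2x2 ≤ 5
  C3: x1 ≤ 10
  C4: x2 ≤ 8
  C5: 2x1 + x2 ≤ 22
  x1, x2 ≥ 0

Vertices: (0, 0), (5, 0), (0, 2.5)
Evaluating z = 6x1 - 8x2 at each vertex:
  (0, 0): z = 0
  (5, 0): z = 30
  (0, 2.5): z = -20

The smallest value is z = -20, attained at (0, 2.5).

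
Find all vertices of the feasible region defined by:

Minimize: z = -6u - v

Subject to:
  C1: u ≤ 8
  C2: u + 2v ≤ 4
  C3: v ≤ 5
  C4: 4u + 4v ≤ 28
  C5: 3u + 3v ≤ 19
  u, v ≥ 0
Each vertex is the intersection of two constraint boundaries that also satisfies all remaining constraints:
  u = 0 and v = 0 → (0, 0)
  u + 2v = 4 and v = 0 → (4, 0)
  u + 2v = 4 and u = 0 → (0, 2)

Vertices: (0, 0), (4, 0), (0, 2)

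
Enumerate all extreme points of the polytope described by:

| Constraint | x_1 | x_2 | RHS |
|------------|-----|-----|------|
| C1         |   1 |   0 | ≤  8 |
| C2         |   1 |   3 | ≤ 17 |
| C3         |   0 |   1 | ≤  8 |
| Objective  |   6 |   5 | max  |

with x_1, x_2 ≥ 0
Each vertex is the intersection of two constraint boundaries that also satisfies all remaining constraints:
  x_1 = 0 and x_2 = 0 → (0, 0)
  x_1 = 8 and x_2 = 0 → (8, 0)
  x_1 = 8 and x_1 + 3x_2 = 17 → (8, 3)
  x_1 + 3x_2 = 17 and x_1 = 0 → (0, 5.667)

Vertices: (0, 0), (8, 0), (8, 3), (0, 5.667)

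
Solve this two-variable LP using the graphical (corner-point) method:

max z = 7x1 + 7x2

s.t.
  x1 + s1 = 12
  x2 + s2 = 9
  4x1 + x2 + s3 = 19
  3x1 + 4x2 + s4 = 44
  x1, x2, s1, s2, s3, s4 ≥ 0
Each vertex is the intersection of two constraint boundaries that also satisfies all remaining constraints:
  x1 = 0 and x2 = 0 → (0, 0)
  4x1 + x2 = 19 and x2 = 0 → (4.75, 0)
  x2 = 9 and 4x1 + x2 = 19 → (2.5, 9)
  x2 = 9 and x1 = 0 → (0, 9)

Evaluating z = 7x1 + 7x2 at each vertex:
  (0, 0): z = 0
  (4.75, 0): z = 33.25
  (2.5, 9): z = 80.5
  (0, 9): z = 63

The maximum is at (2.5, 9) with z = 80.5.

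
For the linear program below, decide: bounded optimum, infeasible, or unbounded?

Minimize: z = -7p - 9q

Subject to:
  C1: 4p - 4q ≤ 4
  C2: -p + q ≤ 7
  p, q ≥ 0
Feasible point: (0, 0) satisfies every constraint, so the LP is feasible.
Direction d = (1, 1): for each constraint row a, a·d ≤ 0 —
  (4)(1) + (-4)(1) = 0 ≤ 0
  (-1)(1) + (1)(1) = 0 ≤ 0
and d ≥ 0, so (0, 0) + t·d stays feasible for every t ≥ 0. Along this ray z = -7p - 9q changes by -16 per unit t, so z → −∞.

Unbounded: there is a feasible ray along which z → −∞.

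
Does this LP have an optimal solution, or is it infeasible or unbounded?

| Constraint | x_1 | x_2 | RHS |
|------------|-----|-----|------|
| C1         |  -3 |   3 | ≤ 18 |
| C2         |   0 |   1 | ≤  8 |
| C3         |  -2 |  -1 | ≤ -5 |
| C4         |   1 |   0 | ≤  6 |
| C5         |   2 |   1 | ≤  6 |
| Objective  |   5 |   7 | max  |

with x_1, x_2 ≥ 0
The point (0, 6) satisfies every constraint, so the LP is feasible; the constraints give x_1 ≤ 6 and x_2 ≤ 8, which with x_1, x_2 ≥ 0 keep the feasible region inside a bounded box. A feasible, bounded LP attains a finite optimum at a vertex.

Evaluating z = 5x_1 + 7x_2 at each vertex:
  (2.5, 0): z = 12.5
  (3, 0): z = 15
  (0, 6): z = 42
  (0, 5): z = 35

Bounded optimum: z* = 42 at (0, 6).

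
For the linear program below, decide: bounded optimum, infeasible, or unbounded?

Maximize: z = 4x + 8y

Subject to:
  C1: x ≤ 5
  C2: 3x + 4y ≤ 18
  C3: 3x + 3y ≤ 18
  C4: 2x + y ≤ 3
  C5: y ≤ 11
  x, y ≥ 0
The point (0, 3) satisfies every constraint, so the LP is feasible; the constraints give x ≤ 5 and y ≤ 11, which with x, y ≥ 0 keep the feasible region inside a bounded box. A feasible, bounded LP attains a finite optimum at a vertex.

Evaluating z = 4x + 8y at each vertex:
  (0, 0): z = 0
  (1.5, 0): z = 6
  (0, 3): z = 24

The LP has an optimal solution: (0, 3) with z = 24.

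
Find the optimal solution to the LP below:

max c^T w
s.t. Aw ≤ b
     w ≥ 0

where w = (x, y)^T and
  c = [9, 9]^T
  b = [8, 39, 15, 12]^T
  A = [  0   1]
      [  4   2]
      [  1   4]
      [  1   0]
Each vertex is the intersection of two constraint boundaries that also satisfies all remaining constraints:
  x = 0 and y = 0 → (0, 0)
  4x + 2y = 39 and y = 0 → (9.75, 0)
  4x + 2y = 39 and x + 4y = 15 → (9, 1.5)
  x + 4y = 15 and x = 0 → (0, 3.75)

Evaluating z = 9x + 9y at each vertex:
  (0, 0): z = 0
  (9.75, 0): z = 87.75
  (9, 1.5): z = 94.5
  (0, 3.75): z = 33.75

The maximum is at (9, 1.5) with z = 94.5.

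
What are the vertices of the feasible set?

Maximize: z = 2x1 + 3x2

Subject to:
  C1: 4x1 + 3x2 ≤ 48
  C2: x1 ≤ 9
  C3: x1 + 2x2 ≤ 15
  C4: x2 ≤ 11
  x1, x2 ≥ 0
Each vertex is the intersection of two constraint boundaries that also satisfies all remaining constraints:
  x1 = 0 and x2 = 0 → (0, 0)
  x1 = 9 and x2 = 0 → (9, 0)
  x1 = 9 and x1 + 2x2 = 15 → (9, 3)
  x1 + 2x2 = 15 and x1 = 0 → (0, 7.5)

Vertices: (0, 0), (9, 0), (9, 3), (0, 7.5)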